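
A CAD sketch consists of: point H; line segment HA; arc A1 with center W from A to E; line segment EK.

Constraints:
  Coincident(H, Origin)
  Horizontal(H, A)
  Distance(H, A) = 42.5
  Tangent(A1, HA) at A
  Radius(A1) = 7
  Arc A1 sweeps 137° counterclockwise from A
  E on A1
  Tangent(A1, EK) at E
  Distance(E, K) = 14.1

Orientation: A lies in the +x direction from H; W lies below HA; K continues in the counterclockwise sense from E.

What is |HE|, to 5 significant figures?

39.625

H is at the origin; H and A share the same y with |HA| = 42.5 and A on the +x side, so A = (42.500, 0.0000). The tangent condition forces WA to be normal to HA, so W = A + (0, -7) = (42.500, -7.0000). On A1, A sits at bearing 90° from W; a 137° counterclockwise sweep puts E at bearing 227°, so E = W + 7.0·(cos 227°, sin 227°) = (37.726, -12.119). Then |HE| = |E − H| = 39.625.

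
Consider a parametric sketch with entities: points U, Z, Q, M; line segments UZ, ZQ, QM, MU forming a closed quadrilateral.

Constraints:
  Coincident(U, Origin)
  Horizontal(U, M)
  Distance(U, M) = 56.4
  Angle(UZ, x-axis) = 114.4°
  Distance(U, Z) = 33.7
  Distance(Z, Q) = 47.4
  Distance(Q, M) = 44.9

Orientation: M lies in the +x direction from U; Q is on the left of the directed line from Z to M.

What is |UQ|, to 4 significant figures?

50.43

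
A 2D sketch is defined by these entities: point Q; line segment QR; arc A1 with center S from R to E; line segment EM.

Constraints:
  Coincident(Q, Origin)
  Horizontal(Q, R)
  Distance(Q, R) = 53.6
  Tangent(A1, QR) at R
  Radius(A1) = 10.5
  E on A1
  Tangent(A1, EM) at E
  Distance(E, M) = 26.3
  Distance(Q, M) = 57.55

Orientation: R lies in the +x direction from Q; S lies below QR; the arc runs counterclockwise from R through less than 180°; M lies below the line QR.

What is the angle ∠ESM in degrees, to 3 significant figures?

68.2°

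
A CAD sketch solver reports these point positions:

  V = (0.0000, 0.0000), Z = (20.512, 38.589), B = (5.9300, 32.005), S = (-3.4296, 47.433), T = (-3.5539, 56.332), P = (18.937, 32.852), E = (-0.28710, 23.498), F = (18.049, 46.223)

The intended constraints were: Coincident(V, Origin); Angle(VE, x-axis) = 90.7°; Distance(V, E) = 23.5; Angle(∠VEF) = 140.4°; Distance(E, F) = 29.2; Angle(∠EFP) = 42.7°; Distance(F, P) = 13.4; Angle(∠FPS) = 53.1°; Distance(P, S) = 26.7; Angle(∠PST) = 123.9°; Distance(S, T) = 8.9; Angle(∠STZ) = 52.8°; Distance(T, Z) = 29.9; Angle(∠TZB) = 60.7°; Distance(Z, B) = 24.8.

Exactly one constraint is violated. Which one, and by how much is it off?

Distance(Z, B) = 24.8 — off by 8.80.

V = (0.00, 0.00) ✓; VE at 90.70° ✓; |VE| = 23.50 ✓; ∠VEF = 140.4° ✓; |EF| = 29.20 ✓; ∠EFP = 42.70° ✓; |FP| = 13.40 ✓; ∠FPS = 53.10° ✓; |PS| = 26.70 ✓; ∠PST = 123.9° ✓; |ST| = 8.900 ✓; ∠STZ = 52.80° ✓; |TZ| = 29.90 ✓; ∠TZB = 60.70° ✓; |ZB| = 16.00 ✗.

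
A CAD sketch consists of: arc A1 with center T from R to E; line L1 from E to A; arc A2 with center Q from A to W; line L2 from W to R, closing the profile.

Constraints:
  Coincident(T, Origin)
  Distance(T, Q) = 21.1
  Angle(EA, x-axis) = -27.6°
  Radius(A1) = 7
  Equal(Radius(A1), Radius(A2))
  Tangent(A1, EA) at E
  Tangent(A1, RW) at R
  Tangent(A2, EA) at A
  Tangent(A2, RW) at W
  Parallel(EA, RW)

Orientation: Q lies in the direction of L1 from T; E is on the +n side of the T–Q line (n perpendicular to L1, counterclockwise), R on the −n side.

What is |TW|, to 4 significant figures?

22.23

Tangency of A1 to both parallel lines with radius 7.0 puts E and R at T ± 7.0·n: E = (3.243, 6.203), R = (-3.243, -6.203). Equal radii place A and W the same way about Q: A = Q + 7.0·n = (21.94, -3.572), W = Q − 7.0·n = (15.46, -15.98). Then |TW| = |W − T| = 22.23.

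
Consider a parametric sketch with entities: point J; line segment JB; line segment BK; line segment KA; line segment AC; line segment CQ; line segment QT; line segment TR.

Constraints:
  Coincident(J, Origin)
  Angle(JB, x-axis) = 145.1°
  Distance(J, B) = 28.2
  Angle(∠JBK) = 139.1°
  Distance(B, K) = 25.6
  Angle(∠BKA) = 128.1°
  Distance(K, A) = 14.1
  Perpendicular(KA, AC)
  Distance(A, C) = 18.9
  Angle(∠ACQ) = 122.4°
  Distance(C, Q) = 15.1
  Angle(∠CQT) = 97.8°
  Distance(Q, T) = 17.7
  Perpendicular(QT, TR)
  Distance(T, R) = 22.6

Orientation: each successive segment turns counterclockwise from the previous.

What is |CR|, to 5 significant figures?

21.175

J is at the origin; JB runs at 145.1° with length 28.2, so B = (-23.128, 16.135). ∠JBK = 139.1° gives BK at -174.00° from the x-axis; with |BK| = 25.6, K = (-48.588, 13.459). ∠BKA = 128.1° gives KA at -122.10° from the x-axis; with |KA| = 14.1, A = (-56.081, 1.5142). KA is perpendicular to AC, so AC runs at -32.100°; with |AC| = 18.9, C = (-40.070, -8.5293). ∠ACQ = 122.4° gives CQ at 25.500° from the x-axis; with |CQ| = 15.1, Q = (-26.441, -2.0285). ∠CQT = 97.8° gives QT at 107.70° from the x-axis; with |QT| = 17.7, T = (-31.823, 14.834). The perpendicularity gives TR at right angles to QT, so TR runs at -162.30°; with |TR| = 22.6, R = (-53.353, 7.9624). Then |CR| = |R − C| = 21.175.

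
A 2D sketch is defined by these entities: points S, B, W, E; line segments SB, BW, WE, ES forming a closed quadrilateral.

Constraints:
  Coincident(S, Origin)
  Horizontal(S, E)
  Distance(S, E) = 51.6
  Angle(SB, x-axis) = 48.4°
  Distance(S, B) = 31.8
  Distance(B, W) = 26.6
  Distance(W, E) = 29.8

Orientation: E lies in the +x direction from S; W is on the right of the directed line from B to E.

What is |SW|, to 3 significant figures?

22.1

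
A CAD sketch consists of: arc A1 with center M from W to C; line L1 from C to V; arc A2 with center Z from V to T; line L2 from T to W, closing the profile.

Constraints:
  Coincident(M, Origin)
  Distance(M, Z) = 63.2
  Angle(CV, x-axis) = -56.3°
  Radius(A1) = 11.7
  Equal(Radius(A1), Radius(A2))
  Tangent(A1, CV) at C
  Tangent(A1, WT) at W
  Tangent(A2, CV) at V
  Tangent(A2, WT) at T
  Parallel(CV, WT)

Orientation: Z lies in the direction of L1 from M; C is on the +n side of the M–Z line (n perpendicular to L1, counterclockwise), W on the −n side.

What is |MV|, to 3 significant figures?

64.3

Tangency of A1 to both parallel lines with radius 11.7 puts C and W at M ± 11.7·n: C = (9.73, 6.49), W = (-9.73, -6.49). Equal radii place V and T the same way about Z: V = Z + 11.7·n = (44.8, -46.1), T = Z − 11.7·n = (25.3, -59.1). Then |MV| = |V − M| = 64.3.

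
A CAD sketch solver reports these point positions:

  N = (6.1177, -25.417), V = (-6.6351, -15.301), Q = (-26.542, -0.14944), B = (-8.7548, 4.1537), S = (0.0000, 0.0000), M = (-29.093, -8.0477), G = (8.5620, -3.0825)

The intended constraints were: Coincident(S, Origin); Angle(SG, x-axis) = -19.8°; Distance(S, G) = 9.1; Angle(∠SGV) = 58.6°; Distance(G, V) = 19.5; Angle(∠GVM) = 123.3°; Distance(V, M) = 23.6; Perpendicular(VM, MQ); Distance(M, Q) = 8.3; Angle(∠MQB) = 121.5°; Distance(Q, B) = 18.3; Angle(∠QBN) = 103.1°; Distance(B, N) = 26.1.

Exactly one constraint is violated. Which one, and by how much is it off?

Distance(B, N) = 26.1 — off by 7.00.

S = (0.00, 0.00) ✓; SG at -19.80° ✓; |SG| = 9.100 ✓; ∠SGV = 58.60° ✓; |GV| = 19.50 ✓; ∠GVM = 123.3° ✓; |VM| = 23.60 ✓; ∠(VM, MQ) = 90.00° ✓; |MQ| = 8.300 ✓; ∠MQB = 121.5° ✓; |QB| = 18.30 ✓; ∠QBN = 103.1° ✓; |BN| = 33.10 ✗.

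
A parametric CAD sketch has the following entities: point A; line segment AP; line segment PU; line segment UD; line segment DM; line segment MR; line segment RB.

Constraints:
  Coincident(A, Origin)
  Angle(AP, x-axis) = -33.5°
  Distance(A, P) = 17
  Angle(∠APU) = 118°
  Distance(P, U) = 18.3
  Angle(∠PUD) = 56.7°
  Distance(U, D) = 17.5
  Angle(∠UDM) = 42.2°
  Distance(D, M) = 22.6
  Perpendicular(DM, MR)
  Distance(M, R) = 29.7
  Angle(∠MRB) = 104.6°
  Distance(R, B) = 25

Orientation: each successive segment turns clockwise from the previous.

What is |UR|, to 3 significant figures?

20.4

∠UDM = 42.2° gives DM at 3.40° from the x-axis; with |DM| = 22.6, M = (21.3, -15.3). DM ⟂ MR, so MR runs at -86.6°; with |MR| = 29.7, R = (23.1, -44.9). Then |UR| = |R − U| = 20.4.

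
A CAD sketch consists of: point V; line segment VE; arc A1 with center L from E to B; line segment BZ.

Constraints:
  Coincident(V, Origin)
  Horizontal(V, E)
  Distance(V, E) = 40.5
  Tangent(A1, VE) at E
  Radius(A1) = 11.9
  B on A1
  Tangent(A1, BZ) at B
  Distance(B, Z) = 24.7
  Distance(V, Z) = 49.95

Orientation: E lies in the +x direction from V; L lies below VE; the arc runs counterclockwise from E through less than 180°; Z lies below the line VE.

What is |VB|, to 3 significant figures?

31.8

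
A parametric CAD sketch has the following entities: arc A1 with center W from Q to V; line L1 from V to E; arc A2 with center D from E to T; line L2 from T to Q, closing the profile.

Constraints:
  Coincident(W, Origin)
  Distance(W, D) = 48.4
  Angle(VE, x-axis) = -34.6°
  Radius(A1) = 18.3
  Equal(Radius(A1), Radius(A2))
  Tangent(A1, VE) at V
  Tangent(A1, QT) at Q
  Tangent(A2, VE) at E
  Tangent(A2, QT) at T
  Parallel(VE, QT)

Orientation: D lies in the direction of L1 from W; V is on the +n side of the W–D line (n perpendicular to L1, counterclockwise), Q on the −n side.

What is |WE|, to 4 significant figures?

51.74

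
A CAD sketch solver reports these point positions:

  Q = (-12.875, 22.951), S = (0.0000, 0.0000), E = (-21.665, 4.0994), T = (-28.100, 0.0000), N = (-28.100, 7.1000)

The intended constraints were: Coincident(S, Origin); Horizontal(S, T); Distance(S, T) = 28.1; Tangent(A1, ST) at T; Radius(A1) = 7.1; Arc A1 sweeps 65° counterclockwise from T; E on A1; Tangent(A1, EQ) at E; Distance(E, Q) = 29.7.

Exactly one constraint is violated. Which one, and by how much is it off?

Distance(E, Q) = 29.7 — off by 8.90.

S = (0.00, 0.00) ✓; S.y = 0.00, T.y = 0.00 ✓; |ST| = 28.10 ✓; ∠(NT, TS) = 90.00° ✓; |NT| = 7.100 ✓; bearing(N→E) − bearing(N→T) = 65.00° ✓; |NE| = 7.100 ✓; ∠(NE, EQ) = 90.00° ✓; |EQ| = 20.80 ✗.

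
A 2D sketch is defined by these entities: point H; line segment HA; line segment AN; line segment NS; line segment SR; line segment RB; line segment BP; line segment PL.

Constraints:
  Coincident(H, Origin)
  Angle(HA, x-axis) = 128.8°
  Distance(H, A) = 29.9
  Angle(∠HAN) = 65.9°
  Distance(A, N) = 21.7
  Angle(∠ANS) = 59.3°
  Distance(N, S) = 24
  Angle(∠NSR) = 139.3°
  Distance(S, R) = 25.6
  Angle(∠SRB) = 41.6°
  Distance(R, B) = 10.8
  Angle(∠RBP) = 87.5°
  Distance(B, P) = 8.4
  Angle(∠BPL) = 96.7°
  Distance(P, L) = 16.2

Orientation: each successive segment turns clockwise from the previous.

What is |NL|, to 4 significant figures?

49.48

H is at the origin; HA runs at 128.8° with length 29.9, so A = (-18.74, 23.30). ∠HAN = 65.9° gives AN at 14.70° from the x-axis; with |AN| = 21.7, N = (2.254, 28.81). ∠ANS = 59.3° gives NS at -106.0° from the x-axis; with |NS| = 24.0, S = (-4.361, 5.738). ∠NSR = 139.3° gives SR at -146.7° from the x-axis; with |SR| = 25.6, R = (-25.76, -8.317). ∠SRB = 41.6° gives RB at 74.90° from the x-axis; with |RB| = 10.8, B = (-22.94, 2.111). ∠RBP = 87.5° gives BP at -17.60° from the x-axis; with |BP| = 8.4, P = (-14.94, -0.4293). ∠BPL = 96.7° gives PL at -100.9° from the x-axis; with |PL| = 16.2, L = (-18.00, -16.34). Then |NL| = |L − N| = 49.48.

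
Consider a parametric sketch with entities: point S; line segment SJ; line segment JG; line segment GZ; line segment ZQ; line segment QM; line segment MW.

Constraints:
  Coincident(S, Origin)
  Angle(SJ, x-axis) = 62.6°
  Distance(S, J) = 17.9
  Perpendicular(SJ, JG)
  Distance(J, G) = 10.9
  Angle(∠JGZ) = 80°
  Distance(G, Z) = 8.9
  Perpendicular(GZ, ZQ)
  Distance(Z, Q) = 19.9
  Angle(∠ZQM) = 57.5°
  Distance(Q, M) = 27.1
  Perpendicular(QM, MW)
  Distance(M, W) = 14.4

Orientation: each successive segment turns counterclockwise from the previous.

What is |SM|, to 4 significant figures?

33.55

S is at the origin; SJ runs at 62.6° with length 17.9, so J = (8.238, 15.89). The perpendicularity gives JG at right angles to SJ, so JG runs at 152.6°; with |JG| = 10.9, G = (-1.440, 20.91). ∠JGZ = 80.0° gives GZ at -107.4° from the x-axis; with |GZ| = 8.9, Z = (-4.101, 12.42). GZ is perpendicular to ZQ, so ZQ runs at -17.40°; with |ZQ| = 19.9, Q = (14.89, 6.464). ∠ZQM = 57.5° gives QM at 105.1° from the x-axis; with |QM| = 27.1, M = (7.829, 32.63). Then |SM| = |M − S| = 33.55.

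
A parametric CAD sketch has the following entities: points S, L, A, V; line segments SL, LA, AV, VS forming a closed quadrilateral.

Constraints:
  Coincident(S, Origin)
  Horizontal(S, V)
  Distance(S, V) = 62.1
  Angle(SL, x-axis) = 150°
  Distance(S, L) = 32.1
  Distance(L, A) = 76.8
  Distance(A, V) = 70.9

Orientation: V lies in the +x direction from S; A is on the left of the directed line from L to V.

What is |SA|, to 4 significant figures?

71.75

Checks: SL at 150.0° ✓; |LA| = 76.80 ✓; |AV| = 70.90 ✓.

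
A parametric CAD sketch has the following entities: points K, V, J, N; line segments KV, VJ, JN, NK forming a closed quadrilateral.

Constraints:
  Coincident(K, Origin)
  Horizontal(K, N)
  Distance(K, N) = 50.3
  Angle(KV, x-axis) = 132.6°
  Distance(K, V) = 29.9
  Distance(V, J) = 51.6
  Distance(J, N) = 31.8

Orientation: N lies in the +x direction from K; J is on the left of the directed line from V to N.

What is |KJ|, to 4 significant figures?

40.30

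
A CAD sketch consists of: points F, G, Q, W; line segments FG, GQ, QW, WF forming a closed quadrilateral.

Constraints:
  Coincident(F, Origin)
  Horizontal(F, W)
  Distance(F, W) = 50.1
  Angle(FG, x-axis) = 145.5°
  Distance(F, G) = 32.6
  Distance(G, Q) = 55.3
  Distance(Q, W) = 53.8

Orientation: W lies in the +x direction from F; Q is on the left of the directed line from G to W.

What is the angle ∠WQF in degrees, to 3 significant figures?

57.4°

F is at the origin; FW is horizontal with |FW| = 50.1 and W in +x, so W = (50.1, 0). FG runs at 145.5° with |FG| = 32.6, so G = (-26.9, 18.5). Q is determined by |GQ| = 55.3 and |QW| = 53.8 together: it lies at the intersection of circle(G, 55.3) and circle(W, 53.8). With |GW| = 79.2, the foot of the radical line on GW is 40.6 from G and the perpendicular offset is √(55.3² − 40.6²) = 37.5. Taking the left-of-GW solution: Q = (21.4, 45.5).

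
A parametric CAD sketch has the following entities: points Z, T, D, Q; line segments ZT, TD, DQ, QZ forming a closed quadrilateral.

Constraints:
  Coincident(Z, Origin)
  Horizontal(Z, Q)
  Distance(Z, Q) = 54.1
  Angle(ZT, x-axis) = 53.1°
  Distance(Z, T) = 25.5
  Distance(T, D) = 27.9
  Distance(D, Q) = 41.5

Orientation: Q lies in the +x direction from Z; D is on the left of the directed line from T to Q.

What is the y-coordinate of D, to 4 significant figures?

37.85

Z is at the origin; Z and Q share the same y with |ZQ| = 54.1 and Q in +x, so Q = (54.1, 0). ZT runs at 53.1° with |ZT| = 25.5, so T = (15.31, 20.39). D is determined by |TD| = 27.9 and |DQ| = 41.5 together: it lies at the intersection of circle(T, 27.9) and circle(Q, 41.5). With |TQ| = 43.82, the foot of the radical line on TQ is 11.14 from T and the perpendicular offset is √(27.9² − 11.14²) = 25.58. Taking the left-of-TQ solution: D = (37.08, 37.85).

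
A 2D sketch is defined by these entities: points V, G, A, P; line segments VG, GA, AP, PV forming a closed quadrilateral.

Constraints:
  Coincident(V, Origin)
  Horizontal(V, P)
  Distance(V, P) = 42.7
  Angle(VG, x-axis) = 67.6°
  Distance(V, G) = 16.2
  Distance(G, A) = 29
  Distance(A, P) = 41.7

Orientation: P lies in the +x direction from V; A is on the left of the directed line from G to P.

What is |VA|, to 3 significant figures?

44.8

Checks: VG at 67.60° ✓; |GA| = 29.00 ✓; |AP| = 41.70 ✓.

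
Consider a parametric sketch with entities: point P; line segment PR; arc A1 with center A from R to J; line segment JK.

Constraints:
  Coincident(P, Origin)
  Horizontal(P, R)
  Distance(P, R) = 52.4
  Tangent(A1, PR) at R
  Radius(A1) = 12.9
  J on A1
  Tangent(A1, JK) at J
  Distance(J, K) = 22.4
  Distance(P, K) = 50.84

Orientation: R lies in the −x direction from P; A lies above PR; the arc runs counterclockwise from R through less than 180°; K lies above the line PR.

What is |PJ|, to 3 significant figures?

41.3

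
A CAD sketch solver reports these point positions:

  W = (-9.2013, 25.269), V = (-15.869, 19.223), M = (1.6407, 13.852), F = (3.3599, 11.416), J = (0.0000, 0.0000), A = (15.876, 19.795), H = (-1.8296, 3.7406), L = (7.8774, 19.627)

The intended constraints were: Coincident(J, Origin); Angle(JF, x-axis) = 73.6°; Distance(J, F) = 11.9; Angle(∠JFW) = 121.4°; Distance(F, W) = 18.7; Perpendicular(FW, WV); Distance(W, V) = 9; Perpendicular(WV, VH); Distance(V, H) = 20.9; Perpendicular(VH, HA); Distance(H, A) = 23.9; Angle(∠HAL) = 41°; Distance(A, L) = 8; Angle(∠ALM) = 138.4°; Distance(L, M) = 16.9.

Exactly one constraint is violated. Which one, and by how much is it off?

Distance(L, M) = 16.9 — off by 8.40.

J = (0.00, 0.00) ✓; JF at 73.60° ✓; |JF| = 11.90 ✓; ∠JFW = 121.4° ✓; |FW| = 18.70 ✓; ∠(FW, WV) = 90.00° ✓; |WV| = 9.001 ✓; ∠(WV, VH) = 90.00° ✓; |VH| = 20.90 ✓; ∠(VH, HA) = 90.00° ✓; |HA| = 23.90 ✓; ∠HAL = 41.00° ✓; |AL| = 8.000 ✓; ∠ALM = 138.4° ✓; |LM| = 8.500 ✗.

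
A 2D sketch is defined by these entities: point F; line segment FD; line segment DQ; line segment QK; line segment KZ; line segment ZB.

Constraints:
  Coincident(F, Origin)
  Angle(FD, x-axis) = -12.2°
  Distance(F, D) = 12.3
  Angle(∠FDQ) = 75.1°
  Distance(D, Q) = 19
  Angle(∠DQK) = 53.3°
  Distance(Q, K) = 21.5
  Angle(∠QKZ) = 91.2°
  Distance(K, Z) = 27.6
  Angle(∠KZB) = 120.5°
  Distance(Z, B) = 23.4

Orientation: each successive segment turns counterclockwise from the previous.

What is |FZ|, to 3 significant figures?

22.2

∠DQK = 53.3° gives QK at -141° from the x-axis; with |QK| = 21.5, K = (-5.49, 2.73). ∠QKZ = 91.2° gives KZ at -51.8° from the x-axis; with |KZ| = 27.6, Z = (11.6, -19.0). Then |FZ| = |Z − F| = 22.2.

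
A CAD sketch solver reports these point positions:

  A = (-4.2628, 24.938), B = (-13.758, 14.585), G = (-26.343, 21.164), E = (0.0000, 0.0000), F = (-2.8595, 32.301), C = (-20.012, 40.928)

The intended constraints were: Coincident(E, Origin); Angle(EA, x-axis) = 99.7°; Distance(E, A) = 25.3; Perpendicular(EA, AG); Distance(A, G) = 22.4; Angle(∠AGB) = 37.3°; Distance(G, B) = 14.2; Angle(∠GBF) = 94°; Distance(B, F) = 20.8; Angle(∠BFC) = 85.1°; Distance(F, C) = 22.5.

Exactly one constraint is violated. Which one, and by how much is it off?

Distance(F, C) = 22.5 — off by 3.30.

E = (0.00, 0.00) ✓; EA at 99.70° ✓; |EA| = 25.30 ✓; ∠(EA, AG) = 90.00° ✓; |AG| = 22.40 ✓; ∠AGB = 37.30° ✓; |GB| = 14.20 ✓; ∠GBF = 94.00° ✓; |BF| = 20.80 ✓; ∠BFC = 85.10° ✓; |FC| = 19.20 ✗.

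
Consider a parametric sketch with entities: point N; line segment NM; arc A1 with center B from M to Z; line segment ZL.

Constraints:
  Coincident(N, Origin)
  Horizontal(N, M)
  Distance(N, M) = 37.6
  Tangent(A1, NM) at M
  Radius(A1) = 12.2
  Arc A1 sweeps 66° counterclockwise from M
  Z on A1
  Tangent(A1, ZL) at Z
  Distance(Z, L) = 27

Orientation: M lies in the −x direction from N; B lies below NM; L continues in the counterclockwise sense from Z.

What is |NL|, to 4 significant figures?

67.71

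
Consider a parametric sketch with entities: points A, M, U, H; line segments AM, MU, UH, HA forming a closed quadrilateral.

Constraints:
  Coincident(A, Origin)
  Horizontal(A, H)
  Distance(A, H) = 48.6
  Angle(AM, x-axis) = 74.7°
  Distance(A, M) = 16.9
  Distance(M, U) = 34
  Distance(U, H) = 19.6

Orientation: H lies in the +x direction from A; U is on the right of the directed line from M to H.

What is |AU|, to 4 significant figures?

30.62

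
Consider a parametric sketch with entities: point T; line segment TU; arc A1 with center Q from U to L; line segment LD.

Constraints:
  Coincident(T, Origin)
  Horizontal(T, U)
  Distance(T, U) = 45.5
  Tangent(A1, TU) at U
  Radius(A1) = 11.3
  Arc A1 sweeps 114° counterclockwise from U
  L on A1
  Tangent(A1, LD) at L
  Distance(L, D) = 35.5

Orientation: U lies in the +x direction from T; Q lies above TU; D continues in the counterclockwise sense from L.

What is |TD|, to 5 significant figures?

63.625

On A1, U sits at bearing -90° from Q; a 114° counterclockwise sweep puts L at bearing 24°, so L = Q + 11.3·(cos 24°, sin 24°) = (55.823, 15.896). Since A1 is tangent to LD there, QL ⟂ LD, so LD runs along (−sin 24°, cos 24°); with |LD| = 35.5, D = (41.384, 48.327). Then |TD| = |D − T| = 63.625.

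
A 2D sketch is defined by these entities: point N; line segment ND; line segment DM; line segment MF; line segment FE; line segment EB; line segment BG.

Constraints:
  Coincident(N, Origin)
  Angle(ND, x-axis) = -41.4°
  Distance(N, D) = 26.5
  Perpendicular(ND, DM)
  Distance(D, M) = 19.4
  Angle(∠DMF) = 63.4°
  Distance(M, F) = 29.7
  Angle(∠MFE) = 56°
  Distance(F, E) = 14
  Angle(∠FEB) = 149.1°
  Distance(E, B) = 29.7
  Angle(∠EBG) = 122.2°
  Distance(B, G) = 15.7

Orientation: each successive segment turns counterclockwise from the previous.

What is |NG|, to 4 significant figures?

51.64

∠FEB = 149.1° gives EB at -39.90° from the x-axis; with |EB| = 29.7, B = (31.38, -27.66). ∠EBG = 122.2° gives BG at 17.90° from the x-axis; with |BG| = 15.7, G = (46.32, -22.83). Then |NG| = |G − N| = 51.64.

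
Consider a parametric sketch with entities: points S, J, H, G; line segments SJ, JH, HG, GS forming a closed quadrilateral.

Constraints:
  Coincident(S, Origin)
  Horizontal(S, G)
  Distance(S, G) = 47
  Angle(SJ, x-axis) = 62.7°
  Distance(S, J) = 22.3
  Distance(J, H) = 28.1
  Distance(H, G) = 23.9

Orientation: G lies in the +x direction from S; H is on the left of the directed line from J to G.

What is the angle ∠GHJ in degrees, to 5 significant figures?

106.61°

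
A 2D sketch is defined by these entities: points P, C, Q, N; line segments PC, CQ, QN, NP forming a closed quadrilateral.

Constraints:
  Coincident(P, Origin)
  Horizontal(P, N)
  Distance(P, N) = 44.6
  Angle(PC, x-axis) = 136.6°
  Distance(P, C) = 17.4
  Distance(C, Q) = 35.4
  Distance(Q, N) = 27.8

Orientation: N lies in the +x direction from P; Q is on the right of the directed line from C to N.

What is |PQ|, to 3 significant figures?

18.7

P is at the origin; P and N share the same y with |PN| = 44.6 and N in +x, so N = (44.6, 0). PC runs at 136.6° with |PC| = 17.4, so C = (-12.6, 12.0). Q is determined by |CQ| = 35.4 and |QN| = 27.8 together: it lies at the intersection of circle(C, 35.4) and circle(N, 27.8). With |CN| = 58.5, the foot of the radical line on CN is 33.3 from C and the perpendicular offset is √(35.4² − 33.3²) = 11.9. Taking the right-of-CN solution: Q = (17.6, -6.49).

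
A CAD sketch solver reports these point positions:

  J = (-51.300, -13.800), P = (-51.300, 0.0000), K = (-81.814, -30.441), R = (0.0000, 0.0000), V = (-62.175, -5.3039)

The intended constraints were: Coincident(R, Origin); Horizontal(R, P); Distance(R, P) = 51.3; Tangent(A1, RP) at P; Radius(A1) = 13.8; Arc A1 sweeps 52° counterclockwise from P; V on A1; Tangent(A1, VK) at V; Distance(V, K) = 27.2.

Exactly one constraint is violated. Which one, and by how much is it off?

Distance(V, K) = 27.2 — off by 4.70.

R = (0.00, 0.00) ✓; R.y = 0.00, P.y = 0.00 ✓; |RP| = 51.30 ✓; ∠(JP, PR) = 90.00° ✓; |JP| = 13.80 ✓; bearing(J→V) − bearing(J→P) = 52.00° ✓; |JV| = 13.80 ✓; ∠(JV, VK) = 90.00° ✓; |VK| = 31.90 ✗.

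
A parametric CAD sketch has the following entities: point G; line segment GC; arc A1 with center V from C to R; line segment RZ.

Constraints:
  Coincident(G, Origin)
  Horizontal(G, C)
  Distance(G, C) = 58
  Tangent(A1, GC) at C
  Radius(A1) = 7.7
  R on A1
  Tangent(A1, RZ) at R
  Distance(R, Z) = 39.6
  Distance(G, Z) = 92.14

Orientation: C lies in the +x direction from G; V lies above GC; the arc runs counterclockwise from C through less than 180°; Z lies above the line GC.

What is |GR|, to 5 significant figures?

64.914

Checks: |VC| = 7.700 ✓; |VR| = 7.700 ✓; ∠(VR, RZ) = 90.00° ✓; |RZ| = 39.60 ✓; |GZ| = 92.14 ✓.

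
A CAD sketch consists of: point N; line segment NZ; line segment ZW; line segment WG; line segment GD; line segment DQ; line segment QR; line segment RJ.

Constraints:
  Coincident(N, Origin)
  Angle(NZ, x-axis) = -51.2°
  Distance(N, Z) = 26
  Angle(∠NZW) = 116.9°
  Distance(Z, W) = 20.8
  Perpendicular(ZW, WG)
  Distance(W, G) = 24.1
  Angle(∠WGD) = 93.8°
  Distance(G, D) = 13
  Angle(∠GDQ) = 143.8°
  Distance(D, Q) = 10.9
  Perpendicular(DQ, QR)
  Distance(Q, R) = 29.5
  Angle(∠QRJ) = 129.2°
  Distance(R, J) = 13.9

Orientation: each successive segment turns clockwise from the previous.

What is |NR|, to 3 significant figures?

39.1

N is at the origin; NZ runs at -51.2° with length 26.0, so Z = (16.3, -20.3). ∠NZW = 116.9° gives ZW at -114° from the x-axis; with |ZW| = 20.8, W = (7.73, -39.2). The perpendicularity gives WG at right angles to ZW, so WG runs at 156°; with |WG| = 24.1, G = (-14.2, -29.3). ∠WGD = 93.8° gives GD at 69.5° from the x-axis; with |GD| = 13.0, D = (-9.68, -17.1). ∠GDQ = 143.8° gives DQ at 33.3° from the x-axis; with |DQ| = 10.9, Q = (-0.570, -11.1). The perpendicularity gives QR at right angles to DQ, so QR runs at -56.7°; with |QR| = 29.5, R = (15.6, -35.8). Then |NR| = |R − N| = 39.1.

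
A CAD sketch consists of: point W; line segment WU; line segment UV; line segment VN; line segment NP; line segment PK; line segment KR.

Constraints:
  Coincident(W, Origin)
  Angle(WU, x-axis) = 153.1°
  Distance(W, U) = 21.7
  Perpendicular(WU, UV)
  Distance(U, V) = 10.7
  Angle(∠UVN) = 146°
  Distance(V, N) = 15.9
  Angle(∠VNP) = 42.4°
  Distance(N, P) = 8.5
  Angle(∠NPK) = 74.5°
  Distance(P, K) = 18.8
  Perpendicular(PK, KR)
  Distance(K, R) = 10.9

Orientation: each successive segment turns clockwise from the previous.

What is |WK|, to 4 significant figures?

35.07

W is at the origin; WU runs at 153.1° with length 21.7, so U = (-19.35, 9.818). The perpendicularity gives UV at right angles to WU, so UV runs at 63.10°; with |UV| = 10.7, V = (-14.51, 19.36). ∠UVN = 146.0° gives VN at 29.10° from the x-axis; with |VN| = 15.9, N = (-0.6180, 27.09). ∠VNP = 42.4° gives NP at -108.5° from the x-axis; with |NP| = 8.5, P = (-3.315, 19.03). ∠NPK = 74.5° gives PK at 146.0° from the x-axis; with |PK| = 18.8, K = (-18.90, 29.54). Then |WK| = |K − W| = 35.07.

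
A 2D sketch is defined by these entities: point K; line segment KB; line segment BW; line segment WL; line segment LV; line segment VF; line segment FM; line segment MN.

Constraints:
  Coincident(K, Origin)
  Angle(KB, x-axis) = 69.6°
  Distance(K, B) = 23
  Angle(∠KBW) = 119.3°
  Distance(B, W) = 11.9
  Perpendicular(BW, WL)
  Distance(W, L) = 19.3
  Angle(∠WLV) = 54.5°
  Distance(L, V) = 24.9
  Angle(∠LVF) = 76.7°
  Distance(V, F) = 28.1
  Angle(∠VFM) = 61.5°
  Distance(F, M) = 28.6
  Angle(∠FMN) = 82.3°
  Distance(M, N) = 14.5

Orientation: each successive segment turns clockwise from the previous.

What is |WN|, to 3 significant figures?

17.1

K is at the origin; KB runs at 69.6° with length 23.0, so B = (8.02, 21.6). ∠KBW = 119.3° gives BW at 8.90° from the x-axis; with |BW| = 11.9, W = (19.8, 23.4). The perpendicularity gives WL at right angles to BW, so WL runs at -81.1°; with |WL| = 19.3, L = (22.8, 4.33). ∠WLV = 54.5° gives LV at 153° from the x-axis; with |LV| = 24.9, V = (0.495, 15.5). ∠LVF = 76.7° gives VF at 50.1° from the x-axis; with |VF| = 28.1, F = (18.5, 37.0). ∠VFM = 61.5° gives FM at -68.4° from the x-axis; with |FM| = 28.6, M = (29.0, 10.4). ∠FMN = 82.3° gives MN at -166° from the x-axis; with |MN| = 14.5, N = (15.0, 6.96). Then |WN| = |N − W| = 17.1.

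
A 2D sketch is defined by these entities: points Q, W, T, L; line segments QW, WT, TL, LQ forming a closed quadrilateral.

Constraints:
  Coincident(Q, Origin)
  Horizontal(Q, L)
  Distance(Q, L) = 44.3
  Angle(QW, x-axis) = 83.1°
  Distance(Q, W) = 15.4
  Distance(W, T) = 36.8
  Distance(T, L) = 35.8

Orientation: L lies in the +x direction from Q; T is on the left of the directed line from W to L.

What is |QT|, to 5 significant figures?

47.794

Checks: |WT| = 36.80 ✓; |TL| = 35.80 ✓.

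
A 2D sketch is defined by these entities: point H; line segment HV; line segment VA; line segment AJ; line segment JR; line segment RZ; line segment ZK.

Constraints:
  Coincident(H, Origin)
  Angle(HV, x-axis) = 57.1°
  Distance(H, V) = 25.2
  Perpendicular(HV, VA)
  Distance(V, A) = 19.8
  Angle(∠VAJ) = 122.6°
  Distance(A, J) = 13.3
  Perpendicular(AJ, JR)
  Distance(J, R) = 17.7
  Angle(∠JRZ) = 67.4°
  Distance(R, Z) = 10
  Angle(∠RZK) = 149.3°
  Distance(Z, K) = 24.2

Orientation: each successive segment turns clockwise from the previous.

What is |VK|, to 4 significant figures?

22.23

H is at the origin; HV runs at 57.1° with length 25.2, so V = (13.69, 21.16). HV is perpendicular to VA, so VA runs at -32.90°; with |VA| = 19.8, A = (30.31, 10.40). ∠VAJ = 122.6° gives AJ at -90.30° from the x-axis; with |AJ| = 13.3, J = (30.24, -2.896). AJ ⟂ JR, so JR runs at 179.7°; with |JR| = 17.7, R = (12.54, -2.804). ∠JRZ = 67.4° gives RZ at 67.10° from the x-axis; with |RZ| = 10.0, Z = (16.43, 6.408). ∠RZK = 149.3° gives ZK at 36.40° from the x-axis; with |ZK| = 24.2, K = (35.91, 20.77). Then |VK| = |K − V| = 22.23.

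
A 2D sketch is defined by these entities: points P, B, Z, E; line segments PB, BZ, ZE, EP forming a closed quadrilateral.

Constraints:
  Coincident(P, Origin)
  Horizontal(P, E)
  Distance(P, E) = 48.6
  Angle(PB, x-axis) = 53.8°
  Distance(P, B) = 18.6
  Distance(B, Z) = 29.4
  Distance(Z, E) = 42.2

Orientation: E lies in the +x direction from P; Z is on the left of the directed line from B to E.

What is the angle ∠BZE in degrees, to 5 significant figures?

66.106°

Checks: |BZ| = 29.40 ✓; |ZE| = 42.20 ✓.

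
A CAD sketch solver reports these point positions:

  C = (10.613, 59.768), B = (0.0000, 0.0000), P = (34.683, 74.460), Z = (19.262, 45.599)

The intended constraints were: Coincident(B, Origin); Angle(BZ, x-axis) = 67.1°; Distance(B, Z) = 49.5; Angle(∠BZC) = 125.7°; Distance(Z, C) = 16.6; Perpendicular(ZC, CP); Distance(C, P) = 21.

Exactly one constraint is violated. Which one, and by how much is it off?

Distance(C, P) = 21 — off by 7.20.

B = (0.00, 0.00) ✓; BZ at 67.10° ✓; |BZ| = 49.50 ✓; ∠BZC = 125.7° ✓; |ZC| = 16.60 ✓; ∠(ZC, CP) = 90.00° ✓; |CP| = 28.20 ✗.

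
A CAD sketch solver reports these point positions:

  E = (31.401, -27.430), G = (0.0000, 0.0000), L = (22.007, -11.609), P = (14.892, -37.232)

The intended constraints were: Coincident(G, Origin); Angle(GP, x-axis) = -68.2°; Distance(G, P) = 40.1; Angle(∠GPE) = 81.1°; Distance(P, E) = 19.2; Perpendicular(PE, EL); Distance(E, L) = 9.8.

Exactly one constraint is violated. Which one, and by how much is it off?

Distance(E, L) = 9.8 — off by 8.60.

G = (0.00, 0.00) ✓; GP at -68.20° ✓; |GP| = 40.10 ✓; ∠GPE = 81.10° ✓; |PE| = 19.20 ✓; ∠(PE, EL) = 90.00° ✓; |EL| = 18.40 ✗.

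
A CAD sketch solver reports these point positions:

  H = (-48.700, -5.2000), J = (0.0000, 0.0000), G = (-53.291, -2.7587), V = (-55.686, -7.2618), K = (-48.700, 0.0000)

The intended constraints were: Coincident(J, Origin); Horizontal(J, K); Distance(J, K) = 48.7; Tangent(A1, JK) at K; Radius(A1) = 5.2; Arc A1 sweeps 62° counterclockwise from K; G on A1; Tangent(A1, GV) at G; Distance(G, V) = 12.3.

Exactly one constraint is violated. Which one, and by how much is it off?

Distance(G, V) = 12.3 — off by 7.20.

J = (0.00, 0.00) ✓; J.y = 0.00, K.y = 0.00 ✓; |JK| = 48.70 ✓; ∠(HK, KJ) = 90.00° ✓; |HK| = 5.200 ✓; bearing(H→G) − bearing(H→K) = 62.00° ✓; |HG| = 5.200 ✓; ∠(HG, GV) = 90.00° ✓; |GV| = 5.100 ✗.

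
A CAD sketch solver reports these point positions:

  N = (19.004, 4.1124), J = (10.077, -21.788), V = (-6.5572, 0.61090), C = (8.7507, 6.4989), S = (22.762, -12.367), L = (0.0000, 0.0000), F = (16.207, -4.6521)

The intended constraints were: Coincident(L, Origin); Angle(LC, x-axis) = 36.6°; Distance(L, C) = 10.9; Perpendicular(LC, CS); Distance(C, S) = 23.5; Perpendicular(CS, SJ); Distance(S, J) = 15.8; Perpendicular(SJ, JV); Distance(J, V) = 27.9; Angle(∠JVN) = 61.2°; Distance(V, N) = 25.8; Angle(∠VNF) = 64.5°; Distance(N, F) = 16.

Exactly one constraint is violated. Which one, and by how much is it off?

Distance(N, F) = 16 — off by 6.80.

L = (0.00, 0.00) ✓; LC at 36.60° ✓; |LC| = 10.90 ✓; ∠(LC, CS) = 90.00° ✓; |CS| = 23.50 ✓; ∠(CS, SJ) = 90.00° ✓; |SJ| = 15.80 ✓; ∠(SJ, JV) = 90.00° ✓; |JV| = 27.90 ✓; ∠JVN = 61.20° ✓; |VN| = 25.80 ✓; ∠VNF = 64.50° ✓; |NF| = 9.200 ✗.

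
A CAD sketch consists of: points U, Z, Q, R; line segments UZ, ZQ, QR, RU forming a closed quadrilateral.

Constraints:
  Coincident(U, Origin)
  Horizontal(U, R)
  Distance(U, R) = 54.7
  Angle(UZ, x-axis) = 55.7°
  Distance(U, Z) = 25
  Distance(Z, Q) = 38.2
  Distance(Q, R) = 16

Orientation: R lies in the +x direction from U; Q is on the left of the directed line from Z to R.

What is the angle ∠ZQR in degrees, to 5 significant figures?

107.16°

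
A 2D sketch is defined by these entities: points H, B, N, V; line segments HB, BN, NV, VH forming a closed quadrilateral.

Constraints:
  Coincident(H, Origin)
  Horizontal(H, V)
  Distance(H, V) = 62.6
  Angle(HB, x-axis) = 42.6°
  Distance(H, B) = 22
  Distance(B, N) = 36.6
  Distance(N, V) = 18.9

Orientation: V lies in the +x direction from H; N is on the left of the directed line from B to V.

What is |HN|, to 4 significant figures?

55.19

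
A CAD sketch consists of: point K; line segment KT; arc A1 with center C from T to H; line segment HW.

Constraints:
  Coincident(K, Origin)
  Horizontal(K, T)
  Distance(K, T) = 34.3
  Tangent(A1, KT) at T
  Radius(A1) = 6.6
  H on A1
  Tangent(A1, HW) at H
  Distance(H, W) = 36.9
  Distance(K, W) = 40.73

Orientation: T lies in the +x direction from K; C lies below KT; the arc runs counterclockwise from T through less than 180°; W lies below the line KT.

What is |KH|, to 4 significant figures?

28.49

K is at the origin; KT is horizontal with |KT| = 34.3 and T on the +x side, so T = (34.30, 0.000). A1 meets KT tangentially, so CT is at right angles to KT, so C = T + (0, -6.6) = (34.30, -6.600). Since CH ⟂ HW (tangency), |CW| = √(6.6² + 36.9²) = 37.49 regardless of where H sits on A1. So W lies on both circle(K, 40.73) and circle(C, 37.49); the below-KT intersection is W = (14.13, -38.20). H is the foot of the tangent from W: H = (28.20, -4.084).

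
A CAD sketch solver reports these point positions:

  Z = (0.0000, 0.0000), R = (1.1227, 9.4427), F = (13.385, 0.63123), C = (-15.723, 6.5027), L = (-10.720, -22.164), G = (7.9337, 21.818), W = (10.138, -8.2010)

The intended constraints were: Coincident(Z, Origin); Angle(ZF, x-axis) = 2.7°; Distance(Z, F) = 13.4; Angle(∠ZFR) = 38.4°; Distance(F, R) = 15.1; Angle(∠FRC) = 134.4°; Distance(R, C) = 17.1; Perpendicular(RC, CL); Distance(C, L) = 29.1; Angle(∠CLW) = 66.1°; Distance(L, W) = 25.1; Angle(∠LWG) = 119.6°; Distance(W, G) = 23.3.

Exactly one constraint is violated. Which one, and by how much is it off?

Distance(W, G) = 23.3 — off by 6.80.

Z = (0.00, 0.00) ✓; ZF at 2.700° ✓; |ZF| = 13.40 ✓; ∠ZFR = 38.40° ✓; |FR| = 15.10 ✓; ∠FRC = 134.4° ✓; |RC| = 17.10 ✓; ∠(RC, CL) = 90.00° ✓; |CL| = 29.10 ✓; ∠CLW = 66.10° ✓; |LW| = 25.10 ✓; ∠LWG = 119.6° ✓; |WG| = 30.10 ✗.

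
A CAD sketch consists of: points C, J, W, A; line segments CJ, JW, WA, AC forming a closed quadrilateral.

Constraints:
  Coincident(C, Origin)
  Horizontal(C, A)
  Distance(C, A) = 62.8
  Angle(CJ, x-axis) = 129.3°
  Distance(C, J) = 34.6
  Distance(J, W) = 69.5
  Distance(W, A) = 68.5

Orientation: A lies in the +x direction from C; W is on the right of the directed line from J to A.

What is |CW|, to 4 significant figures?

37.56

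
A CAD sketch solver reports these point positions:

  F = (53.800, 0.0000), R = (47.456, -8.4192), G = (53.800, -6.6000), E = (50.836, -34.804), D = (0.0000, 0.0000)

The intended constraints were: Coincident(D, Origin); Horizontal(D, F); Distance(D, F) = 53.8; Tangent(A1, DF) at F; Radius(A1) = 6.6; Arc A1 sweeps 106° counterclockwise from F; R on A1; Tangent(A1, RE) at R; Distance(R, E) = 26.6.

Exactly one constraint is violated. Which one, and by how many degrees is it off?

Tangent(A1, RE) at R — off by 8.70°.

D = (0.00, 0.00) ✓; D.y = 0.00, F.y = 0.00 ✓; |DF| = 53.80 ✓; ∠(GF, FD) = 90.00° ✓; |GF| = 6.600 ✓; bearing(G→R) − bearing(G→F) = 106.0° ✓; |GR| = 6.600 ✓; ∠(GR, RE) = 98.70° ✗; |RE| = 26.60 ✓.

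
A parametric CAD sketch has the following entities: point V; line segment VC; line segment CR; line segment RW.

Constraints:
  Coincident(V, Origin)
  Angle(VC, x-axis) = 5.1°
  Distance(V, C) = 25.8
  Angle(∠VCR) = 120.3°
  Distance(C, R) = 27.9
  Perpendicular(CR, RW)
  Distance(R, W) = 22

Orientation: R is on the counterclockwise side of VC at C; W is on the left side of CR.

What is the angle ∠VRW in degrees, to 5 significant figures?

61.436°

∠VCR = 120.3°, so CR runs at 5.1° + (180° − 120.3°) = 64.800° from the x-axis; with |CR| = 27.9, R = C + 27.9·(cos 64.800°, sin 64.800°) = (37.577, 27.538). The perpendicularity gives RW at right angles to CR; with |RW| = 22.0 on the left of CR, W = R + 22.0·(-0.90483, 0.42578) = (17.671, 36.905). Then cos ∠VRW = RV·RW / (|RV||RW|), giving 61.436°.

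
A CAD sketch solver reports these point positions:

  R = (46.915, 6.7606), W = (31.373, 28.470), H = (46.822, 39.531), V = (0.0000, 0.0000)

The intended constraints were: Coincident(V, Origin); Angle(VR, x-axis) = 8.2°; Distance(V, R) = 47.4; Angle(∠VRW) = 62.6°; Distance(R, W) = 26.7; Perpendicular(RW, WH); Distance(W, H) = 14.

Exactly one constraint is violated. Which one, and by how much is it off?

Distance(W, H) = 14 — off by 5.00.

V = (0.00, 0.00) ✓; VR at 8.200° ✓; |VR| = 47.40 ✓; ∠VRW = 62.60° ✓; |RW| = 26.70 ✓; ∠(RW, WH) = 90.00° ✓; |WH| = 19.00 ✗.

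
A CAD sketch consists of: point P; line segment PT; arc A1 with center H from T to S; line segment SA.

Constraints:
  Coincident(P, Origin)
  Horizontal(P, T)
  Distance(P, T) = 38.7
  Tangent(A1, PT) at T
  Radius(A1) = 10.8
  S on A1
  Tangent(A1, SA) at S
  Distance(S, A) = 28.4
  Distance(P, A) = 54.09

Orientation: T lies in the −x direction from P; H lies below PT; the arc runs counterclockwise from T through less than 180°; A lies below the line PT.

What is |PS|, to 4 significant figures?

50.80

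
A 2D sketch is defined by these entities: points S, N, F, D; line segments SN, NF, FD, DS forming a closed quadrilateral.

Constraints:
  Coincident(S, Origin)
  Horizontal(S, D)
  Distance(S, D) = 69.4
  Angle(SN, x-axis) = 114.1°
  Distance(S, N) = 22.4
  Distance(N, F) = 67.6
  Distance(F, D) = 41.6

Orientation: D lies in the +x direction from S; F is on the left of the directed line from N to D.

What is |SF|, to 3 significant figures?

68.2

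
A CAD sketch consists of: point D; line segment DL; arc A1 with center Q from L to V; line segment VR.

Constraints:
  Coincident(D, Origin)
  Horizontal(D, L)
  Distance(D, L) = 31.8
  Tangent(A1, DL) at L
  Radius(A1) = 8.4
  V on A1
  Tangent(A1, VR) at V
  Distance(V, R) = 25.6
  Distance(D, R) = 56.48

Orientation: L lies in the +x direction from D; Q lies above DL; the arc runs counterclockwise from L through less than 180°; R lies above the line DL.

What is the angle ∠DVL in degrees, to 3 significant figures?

27.6°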